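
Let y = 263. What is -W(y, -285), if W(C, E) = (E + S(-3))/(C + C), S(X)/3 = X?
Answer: 147/263 ≈ 0.55894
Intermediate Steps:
S(X) = 3*X
W(C, E) = (-9 + E)/(2*C) (W(C, E) = (E + 3*(-3))/(C + C) = (E - 9)/((2*C)) = (-9 + E)*(1/(2*C)) = (-9 + E)/(2*C))
-W(y, -285) = -(-9 - 285)/(2*263) = -(-294)/(2*263) = -1*(-147/263) = 147/263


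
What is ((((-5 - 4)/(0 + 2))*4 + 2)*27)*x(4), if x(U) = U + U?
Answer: -3456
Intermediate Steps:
x(U) = 2*U
((((-5 - 4)/(0 + 2))*4 + 2)*27)*x(4) = ((((-5 - 4)/(0 + 2))*4 + 2)*27)*(2*4) = ((-9/2*4 + 2)*27)*8 = ((-18 + 2)*27)*8 = -16*27*8 = -432*8 = -3456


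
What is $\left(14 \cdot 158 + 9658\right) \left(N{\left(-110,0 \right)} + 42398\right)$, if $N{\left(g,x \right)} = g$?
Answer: $501958560$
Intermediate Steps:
$\left(14 \cdot 158 + 9658\right) \left(N{\left(-110,0 \right)} + 42398\right) = \left(14 \cdot 158 + 9658\right) \left(-110 + 42398\right) = \left(2212 + 9658\right) 42288 = 11870 \cdot 42288 = 501958560$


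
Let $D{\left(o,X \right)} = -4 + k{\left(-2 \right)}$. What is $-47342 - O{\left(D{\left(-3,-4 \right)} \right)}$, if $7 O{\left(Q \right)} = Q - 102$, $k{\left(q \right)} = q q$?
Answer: $- \frac{331292}{7} \approx -47327.0$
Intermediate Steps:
$k{\left(q \right)} = q^{2}$
$D{\left(o,X \right)} = 0$ ($D{\left(o,X \right)} = -4 + \left(-2\right)^{2} = -4 + 4 = 0$)
$O{\left(Q \right)} = - \frac{102}{7} + \frac{Q}{7}$ ($O{\left(Q \right)} = \frac{Q - 102}{7} = \frac{-102 + Q}{7} = - \frac{102}{7} + \frac{Q}{7}$)
$-47342 - O{\left(D{\left(-3,-4 \right)} \right)} = -47342 - \left(- \frac{102}{7} + \frac{1}{7} \cdot 0\right) = -47342 - \left(- \frac{102}{7} + 0\right) = -47342 - - \frac{102}{7} = -47342 + \frac{102}{7} = - \frac{331292}{7}$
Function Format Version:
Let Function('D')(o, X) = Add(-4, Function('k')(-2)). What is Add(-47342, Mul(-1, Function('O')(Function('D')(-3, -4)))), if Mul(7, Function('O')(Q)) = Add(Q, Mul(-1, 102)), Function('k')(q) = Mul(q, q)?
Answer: Rational(-331292, 7) ≈ -47327.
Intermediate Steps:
Function('k')(q) = Pow(q, 2)
Function('D')(o, X) = 0 (Function('D')(o, X) = Add(-4, Pow(-2, 2)) = Add(-4, 4) = 0)
Function('O')(Q) = Add(Rational(-102, 7), Mul(Rational(1, 7), Q)) (Function('O')(Q) = Mul(Rational(1, 7), Add(Q, Mul(-1, 102))) = Mul(Rational(1, 7), Add(Q, -102)) = Mul(Rational(1, 7), Add(-102, Q)) = Add(Rational(-102, 7), Mul(Rational(1, 7), Q)))
Add(-47342, Mul(-1, Function('O')(Function('D')(-3, -4)))) = Add(-47342, Mul(-1, Add(Rational(-102, 7), Mul(Rational(1, 7), 0)))) = Add(-47342, Mul(-1, Add(Rational(-102, 7), 0))) = Add(-47342, Mul(-1, Rational(-102, 7))) = Add(-47342, Rational(102, 7)) = Rational(-331292, 7)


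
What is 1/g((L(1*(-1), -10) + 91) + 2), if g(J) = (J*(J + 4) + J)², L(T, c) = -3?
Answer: 1/73102500 ≈ 1.3679e-8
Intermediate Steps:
g(J) = (J + J*(4 + J))² (g(J) = (J*(4 + J) + J)² = (J + J*(4 + J))²)
1/g((L(1*(-1), -10) + 91) + 2) = 1/(((-3 + 91) + 2)²*(5 + ((-3 + 91) + 2))²) = 1/((88 + 2)²*(5 + (88 + 2))²) = 1/(90²*(5 + 90)²) = 1/(8100*95²) = 1/(8100*9025) = 1/73102500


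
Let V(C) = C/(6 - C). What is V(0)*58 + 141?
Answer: 141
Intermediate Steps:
V(0)*58 + 141 = -1*0/(-6 + 0)*58 + 141 = -1*0/(-6)*58 + 141 = -1*0*(-⅙)*58 + 141 = 0*58 + 141 = 0 + 141 = 141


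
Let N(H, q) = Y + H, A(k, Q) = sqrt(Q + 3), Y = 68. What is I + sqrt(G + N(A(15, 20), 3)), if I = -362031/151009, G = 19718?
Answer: -362031/151009 + sqrt(19786 + sqrt(23)) ≈ 138.28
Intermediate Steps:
A(k, Q) = sqrt(3 + Q)
N(H, q) = 68 + H
I = -362031/151009 (I = -362031*1/151009 = -362031/151009 ≈ -2.3974)
I + sqrt(G + N(A(15, 20), 3)) = -362031/151009 + sqrt(19718 + (68 + sqrt(3 + 20))) = -362031/151009 + sqrt(19718 + (68 + sqrt(23))) = -362031/151009 + sqrt(19786 + sqrt(23))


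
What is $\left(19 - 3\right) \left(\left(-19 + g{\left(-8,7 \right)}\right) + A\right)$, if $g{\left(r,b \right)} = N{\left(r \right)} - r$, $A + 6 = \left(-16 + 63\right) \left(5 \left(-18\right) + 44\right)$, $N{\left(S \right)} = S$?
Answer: $-34992$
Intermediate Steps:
$A = -2168$ ($A = -6 + \left(-16 + 63\right) \left(5 \left(-18\right) + 44\right) = -6 + 47 \left(-90 + 44\right) = -6 + 47 \left(-46\right) = -6 - 2162 = -2168$)
$g{\left(r,b \right)} = 0$ ($g{\left(r,b \right)} = r - r = 0$)
$\left(19 - 3\right) \left(\left(-19 + g{\left(-8,7 \right)}\right) + A\right) = \left(19 - 3\right) \left(\left(-19 + 0\right) - 2168\right) = 16 \left(-19 - 2168\right) = 16 \left(-2187\right) = -34992$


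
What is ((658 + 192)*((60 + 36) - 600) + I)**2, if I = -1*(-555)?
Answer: 183051344025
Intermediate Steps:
I = 555
((658 + 192)*((60 + 36) - 600) + I)**2 = ((658 + 192)*((60 + 36) - 600) + 555)**2 = (850*(96 - 600) + 555)**2 = (850*(-504) + 555)**2 = (-428400 + 555)**2 = (-427845)**2 = 183051344025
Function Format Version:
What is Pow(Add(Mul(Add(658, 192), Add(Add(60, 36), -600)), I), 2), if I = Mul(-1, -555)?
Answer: 183051344025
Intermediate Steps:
I = 555
Pow(Add(Mul(Add(658, 192), Add(Add(60, 36), -600)), I), 2) = Pow(Add(Mul(Add(658, 192), Add(Add(60, 36), -600)), 555), 2) = Pow(Add(Mul(850, Add(96, -600)), 555), 2) = Pow(Add(Mul(850, -504), 555), 2) = Pow(Add(-428400, 555), 2) = Pow(-427845, 2) = 183051344025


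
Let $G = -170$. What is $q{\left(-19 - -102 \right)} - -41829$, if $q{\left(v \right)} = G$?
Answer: $41659$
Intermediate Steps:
$q{\left(v \right)} = -170$
$q{\left(-19 - -102 \right)} - -41829 = -170 - -41829 = -170 + 41829 = 41659$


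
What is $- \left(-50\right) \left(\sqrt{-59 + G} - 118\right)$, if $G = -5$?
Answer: $-5900 + 400 i \approx -5900.0 + 400.0 i$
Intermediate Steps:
$- \left(-50\right) \left(\sqrt{-59 + G} - 118\right) = - \left(-50\right) \left(\sqrt{-59 - 5} - 118\right) = - \left(-50\right) \left(\sqrt{-64} - 118\right) = - \left(-50\right) \left(8 i - 118\right) = - \left(-50\right) \left(-118 + 8 i\right) = - (5900 - 400 i) = -5900 + 400 i$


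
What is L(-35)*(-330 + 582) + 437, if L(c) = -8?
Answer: -1579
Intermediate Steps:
L(-35)*(-330 + 582) + 437 = -8*(-330 + 582) + 437 = -8*252 + 437 = -2016 + 437 = -1579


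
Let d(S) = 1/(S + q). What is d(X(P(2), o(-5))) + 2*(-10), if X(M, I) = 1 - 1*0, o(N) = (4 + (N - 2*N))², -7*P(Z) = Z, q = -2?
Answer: -21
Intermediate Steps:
P(Z) = -Z/7
o(N) = (4 - N)²
X(M, I) = 1 (X(M, I) = 1 + 0 = 1)
d(S) = 1/(-2 + S) (d(S) = 1/(S - 2) = 1/(-2 + S))
d(X(P(2), o(-5))) + 2*(-10) = 1/(-2 + 1) + 2*(-10) = 1/(-1) - 20 = -1 - 20 = -21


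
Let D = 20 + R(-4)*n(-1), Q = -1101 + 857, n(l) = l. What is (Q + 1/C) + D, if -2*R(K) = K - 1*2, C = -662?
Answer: -150275/662 ≈ -227.00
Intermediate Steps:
Q = -244
R(K) = 1 - K/2 (R(K) = -(K - 1*2)/2 = -(K - 2)/2 = -(-2 + K)/2 = 1 - K/2)
D = 17 (D = 20 + (1 - ½*(-4))*(-1) = 20 + (1 + 2)*(-1) = 20 + 3*(-1) = 20 - 3 = 17)
(Q + 1/C) + D = (-244 + 1/(-662)) + 17 = (-244 - 1/662) + 17 = -161529/662 + 17 = -150275/662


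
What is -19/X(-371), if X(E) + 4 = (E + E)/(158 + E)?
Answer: 4047/110 ≈ 36.791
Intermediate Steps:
X(E) = -4 + 2*E/(158 + E) (X(E) = -4 + (E + E)/(158 + E) = -4 + (2*E)/(158 + E) = -4 + 2*E/(158 + E))
-19/X(-371) = -19*(158 - 371)/(2*(-316 - 1*(-371))) = -19*(-213/(2*(-316 + 371))) = -19/(2*(-1/213)*55) = -19/(-110/213) = -19*(-213/110) = 4047/110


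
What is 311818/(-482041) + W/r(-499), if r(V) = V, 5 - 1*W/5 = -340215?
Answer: -820155542282/240538459 ≈ -3409.7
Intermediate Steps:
W = 1701100 (W = 25 - 5*(-340215) = 25 + 1701075 = 1701100)
311818/(-482041) + W/r(-499) = 311818/(-482041) + 1701100/(-499) = 311818*(-1/482041) + 1701100*(-1/499) = -311818/482041 - 1701100/499 = -820155542282/240538459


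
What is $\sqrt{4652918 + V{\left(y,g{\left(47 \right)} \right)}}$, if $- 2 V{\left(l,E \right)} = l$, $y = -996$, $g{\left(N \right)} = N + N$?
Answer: $2 \sqrt{1163354} \approx 2157.2$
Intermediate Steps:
$g{\left(N \right)} = 2 N$
$V{\left(l,E \right)} = - \frac{l}{2}$
$\sqrt{4652918 + V{\left(y,g{\left(47 \right)} \right)}} = \sqrt{4652918 - -498} = \sqrt{4652918 + 498} = \sqrt{4653416} = 2 \sqrt{1163354}$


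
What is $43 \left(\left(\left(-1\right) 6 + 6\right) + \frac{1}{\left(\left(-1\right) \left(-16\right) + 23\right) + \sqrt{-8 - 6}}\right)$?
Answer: $\frac{1677}{1535} - \frac{43 i \sqrt{14}}{1535} \approx 1.0925 - 0.10482 i$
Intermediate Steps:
$43 \left(\left(\left(-1\right) 6 + 6\right) + \frac{1}{\left(\left(-1\right) \left(-16\right) + 23\right) + \sqrt{-8 - 6}}\right) = 43 \left(\left(-6 + 6\right) + \frac{1}{\left(16 + 23\right) + \sqrt{-14}}\right) = 43 \left(0 + \frac{1}{39 + i \sqrt{14}}\right) = \frac{43}{39 + i \sqrt{14}}$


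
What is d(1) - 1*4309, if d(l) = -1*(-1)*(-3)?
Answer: -4312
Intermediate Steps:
d(l) = -3 (d(l) = 1*(-3) = -3)
d(1) - 1*4309 = -3 - 1*4309 = -3 - 4309 = -4312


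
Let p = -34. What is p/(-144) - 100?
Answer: -7183/72 ≈ -99.764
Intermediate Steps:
p/(-144) - 100 = -34/(-144) - 100 = -34*(-1/144) - 100 = 17/72 - 100 = -7183/72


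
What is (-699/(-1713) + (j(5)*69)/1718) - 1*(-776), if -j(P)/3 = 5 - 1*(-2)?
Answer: 760811843/980978 ≈ 775.56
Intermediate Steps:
j(P) = -21 (j(P) = -3*(5 - 1*(-2)) = -3*(5 + 2) = -3*7 = -21)
(-699/(-1713) + (j(5)*69)/1718) - 1*(-776) = (-699/(-1713) - 21*69/1718) - 1*(-776) = (-699*(-1/1713) - 1449*1/1718) + 776 = (233/571 - 1449/1718) + 776 = -427085/980978 + 776 = 760811843/980978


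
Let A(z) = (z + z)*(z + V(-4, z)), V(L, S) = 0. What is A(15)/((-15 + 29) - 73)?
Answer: -450/59 ≈ -7.6271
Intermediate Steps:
A(z) = 2*z**2 (A(z) = (z + z)*(z + 0) = (2*z)*z = 2*z**2)
A(15)/((-15 + 29) - 73) = (2*15**2)/((-15 + 29) - 73) = (2*225)/(14 - 73) = 450/(-59) = -1/59*450 = -450/59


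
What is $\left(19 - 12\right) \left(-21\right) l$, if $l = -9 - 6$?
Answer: $2205$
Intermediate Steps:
$l = -15$ ($l = -9 - 6 = -15$)
$\left(19 - 12\right) \left(-21\right) l = \left(19 - 12\right) \left(-21\right) \left(-15\right) = 7 \left(-21\right) \left(-15\right) = \left(-147\right) \left(-15\right) = 2205$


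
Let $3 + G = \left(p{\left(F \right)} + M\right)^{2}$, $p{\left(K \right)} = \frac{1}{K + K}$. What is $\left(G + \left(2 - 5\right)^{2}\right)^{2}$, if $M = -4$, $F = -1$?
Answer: $\frac{11025}{16} \approx 689.06$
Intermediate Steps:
$p{\left(K \right)} = \frac{1}{2 K}$
$G = \frac{69}{4}$ ($G = -3 + \left(\frac{1}{2 \left(-1\right)} - 4\right)^{2} = -3 + \left(\frac{1}{2} \left(-1\right) - 4\right)^{2} = -3 + \left(- \frac{1}{2} - 4\right)^{2} = -3 + \left(- \frac{9}{2}\right)^{2} = -3 + \frac{81}{4} = \frac{69}{4} \approx 17.25$)
$\left(G + \left(2 - 5\right)^{2}\right)^{2} = \left(\frac{69}{4} + \left(2 - 5\right)^{2}\right)^{2} = \left(\frac{69}{4} + \left(-3\right)^{2}\right)^{2} = \left(\frac{69}{4} + 9\right)^{2} = \left(\frac{105}{4}\right)^{2} = \frac{11025}{16}$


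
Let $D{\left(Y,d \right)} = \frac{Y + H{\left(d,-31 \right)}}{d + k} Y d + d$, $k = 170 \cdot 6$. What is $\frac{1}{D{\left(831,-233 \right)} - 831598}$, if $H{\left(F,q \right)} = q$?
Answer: $- \frac{787}{809549397} \approx -9.7215 \cdot 10^{-7}$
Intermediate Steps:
$k = 1020$
$D{\left(Y,d \right)} = d + \frac{Y d \left(-31 + Y\right)}{1020 + d}$ ($D{\left(Y,d \right)} = \frac{Y - 31}{d + 1020} Y d + d = \frac{-31 + Y}{1020 + d} Y d + d = \frac{Y \left(-31 + Y\right)}{1020 + d} d + d = \frac{Y d \left(-31 + Y\right)}{1020 + d} + d = d + \frac{Y d \left(-31 + Y\right)}{1020 + d}$)
$\frac{1}{D{\left(831,-233 \right)} - 831598} = \frac{1}{- \frac{233 \left(1020 - 233 + 831^{2} - 25761\right)}{1020 - 233} - 831598} = \frac{1}{- \frac{233 \left(1020 - 233 + 690561 - 25761\right)}{787} - 831598} = \frac{1}{\left(-233\right) \frac{1}{787} \cdot 665587 - 831598} = \frac{1}{- \frac{155081771}{787} - 831598} = \frac{1}{- \frac{809549397}{787}} = - \frac{787}{809549397}$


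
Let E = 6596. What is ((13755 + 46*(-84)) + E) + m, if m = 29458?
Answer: 45945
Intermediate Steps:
((13755 + 46*(-84)) + E) + m = ((13755 + 46*(-84)) + 6596) + 29458 = ((13755 - 3864) + 6596) + 29458 = (9891 + 6596) + 29458 = 16487 + 29458 = 45945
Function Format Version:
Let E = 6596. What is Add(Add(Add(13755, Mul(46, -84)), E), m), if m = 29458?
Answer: 45945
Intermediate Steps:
Add(Add(Add(13755, Mul(46, -84)), E), m) = Add(Add(Add(13755, Mul(46, -84)), 6596), 29458) = Add(Add(Add(13755, -3864), 6596), 29458) = Add(Add(9891, 6596), 29458) = Add(16487, 29458) = 45945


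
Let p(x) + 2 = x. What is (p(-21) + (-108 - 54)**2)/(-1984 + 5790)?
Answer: 26221/3806 ≈ 6.8894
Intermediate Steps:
p(x) = -2 + x
(p(-21) + (-108 - 54)**2)/(-1984 + 5790) = ((-2 - 21) + (-108 - 54)**2)/(-1984 + 5790) = (-23 + (-162)**2)/3806 = (-23 + 26244)*(1/3806) = 26221*(1/3806) = 26221/3806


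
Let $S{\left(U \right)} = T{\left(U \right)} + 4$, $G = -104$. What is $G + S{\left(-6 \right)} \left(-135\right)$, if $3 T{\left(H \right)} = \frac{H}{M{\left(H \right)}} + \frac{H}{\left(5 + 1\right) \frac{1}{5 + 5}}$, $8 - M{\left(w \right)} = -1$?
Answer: $-164$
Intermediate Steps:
$M{\left(w \right)} = 9$ ($M{\left(w \right)} = 8 - -1 = 8 + 1 = 9$)
$T{\left(H \right)} = \frac{16 H}{27}$ ($T{\left(H \right)} = \frac{\frac{H}{9} + \frac{H}{\left(5 + 1\right) \frac{1}{5 + 5}}}{3} = \frac{H \frac{1}{9} + \frac{H}{6 \cdot \frac{1}{10}}}{3} = \frac{\frac{H}{9} + \frac{H}{6 \cdot \frac{1}{10}}}{3} = \frac{\frac{H}{9} + \frac{H}{\frac{3}{5}}}{3} = \frac{\frac{H}{9} + H \frac{5}{3}}{3} = \frac{\frac{H}{9} + \frac{5 H}{3}}{3} = \frac{\frac{16}{9} H}{3} = \frac{16 H}{27}$)
$S{\left(U \right)} = 4 + \frac{16 U}{27}$ ($S{\left(U \right)} = \frac{16 U}{27} + 4 = 4 + \frac{16 U}{27}$)
$G + S{\left(-6 \right)} \left(-135\right) = -104 + \left(4 + \frac{16}{27} \left(-6\right)\right) \left(-135\right) = -104 + \left(4 - \frac{32}{9}\right) \left(-135\right) = -104 + \frac{4}{9} \left(-135\right) = -104 - 60 = -164$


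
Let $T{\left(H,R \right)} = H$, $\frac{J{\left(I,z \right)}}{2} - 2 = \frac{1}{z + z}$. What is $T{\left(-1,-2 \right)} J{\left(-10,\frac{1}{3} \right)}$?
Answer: $-7$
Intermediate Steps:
$J{\left(I,z \right)} = 4 + \frac{1}{z}$ ($J{\left(I,z \right)} = 4 + \frac{2}{z + z} = 4 + \frac{2}{2 z} = 4 + 2 \frac{1}{2 z} = 4 + \frac{1}{z}$)
$T{\left(-1,-2 \right)} J{\left(-10,\frac{1}{3} \right)} = - (4 + \frac{1}{\frac{1}{3}}) = - (4 + 3) = \left(-1\right) 7 = -7$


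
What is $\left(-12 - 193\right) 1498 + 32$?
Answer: $-307058$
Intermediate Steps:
$\left(-12 - 193\right) 1498 + 32 = \left(-205\right) 1498 + 32 = -307090 + 32 = -307058$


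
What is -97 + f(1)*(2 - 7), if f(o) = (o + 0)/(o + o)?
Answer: -199/2 ≈ -99.500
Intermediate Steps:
f(o) = 1/2 (f(o) = o/((2*o)) = o*(1/(2*o)) = 1/2)
-97 + f(1)*(2 - 7) = -97 + (2 - 7)/2 = -97 + (1/2)*(-5) = -97 - 5/2 = -199/2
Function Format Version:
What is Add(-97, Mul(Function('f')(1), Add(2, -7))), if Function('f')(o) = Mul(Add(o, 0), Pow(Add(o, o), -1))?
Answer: Rational(-199, 2) ≈ -99.500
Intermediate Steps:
Function('f')(o) = Rational(1, 2) (Function('f')(o) = Mul(o, Pow(Mul(2, o), -1)) = Mul(o, Mul(Rational(1, 2), Pow(o, -1))) = Rational(1, 2))
Add(-97, Mul(Function('f')(1), Add(2, -7))) = Add(-97, Mul(Rational(1, 2), Add(2, -7))) = Add(-97, Mul(Rational(1, 2), -5)) = Add(-97, Rational(-5, 2)) = Rational(-199, 2)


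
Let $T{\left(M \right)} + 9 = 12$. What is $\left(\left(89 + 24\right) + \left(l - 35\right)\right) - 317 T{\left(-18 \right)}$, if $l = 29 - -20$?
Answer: $-824$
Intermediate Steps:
$l = 49$ ($l = 29 + 20 = 49$)
$T{\left(M \right)} = 3$ ($T{\left(M \right)} = -9 + 12 = 3$)
$\left(\left(89 + 24\right) + \left(l - 35\right)\right) - 317 T{\left(-18 \right)} = \left(\left(89 + 24\right) + \left(49 - 35\right)\right) - 951 = \left(113 + 14\right) - 951 = 127 - 951 = -824$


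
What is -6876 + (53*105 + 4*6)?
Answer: -1287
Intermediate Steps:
-6876 + (53*105 + 4*6) = -6876 + (5565 + 24) = -6876 + 5589 = -1287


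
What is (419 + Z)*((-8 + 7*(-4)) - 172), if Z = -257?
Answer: -33696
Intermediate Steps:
(419 + Z)*((-8 + 7*(-4)) - 172) = (419 - 257)*((-8 + 7*(-4)) - 172) = 162*((-8 - 28) - 172) = 162*(-36 - 172) = 162*(-208) = -33696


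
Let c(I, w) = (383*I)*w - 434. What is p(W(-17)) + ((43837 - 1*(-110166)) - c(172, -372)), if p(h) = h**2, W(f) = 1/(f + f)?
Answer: 28507317205/1156 ≈ 2.4660e+7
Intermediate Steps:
W(f) = 1/(2*f)
c(I, w) = -434 + 383*I*w (c(I, w) = 383*I*w - 434 = -434 + 383*I*w)
p(W(-17)) + ((43837 - 1*(-110166)) - c(172, -372)) = ((1/2)/(-17))**2 + ((43837 - 1*(-110166)) - (-434 + 383*172*(-372))) = ((1/2)*(-1/17))**2 + ((43837 + 110166) - (-434 - 24505872)) = (-1/34)**2 + (154003 - 1*(-24506306)) = 1/1156 + (154003 + 24506306) = 1/1156 + 24660309 = 28507317205/1156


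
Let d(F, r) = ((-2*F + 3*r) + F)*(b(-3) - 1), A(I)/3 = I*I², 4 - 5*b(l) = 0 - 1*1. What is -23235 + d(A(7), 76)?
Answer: -23235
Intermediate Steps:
b(l) = 1 (b(l) = ⅘ - (0 - 1*1)/5 = ⅘ - (0 - 1)/5 = ⅘ - ⅕*(-1) = ⅘ + ⅕ = 1)
A(I) = 3*I³ (A(I) = 3*(I*I²) = 3*I³)
d(F, r) = 0 (d(F, r) = ((-2*F + 3*r) + F)*(1 - 1) = (-F + 3*r)*0 = 0)
-23235 + d(A(7), 76) = -23235 + 0 = -23235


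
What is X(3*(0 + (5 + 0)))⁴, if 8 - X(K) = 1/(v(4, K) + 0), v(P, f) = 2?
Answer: 50625/16 ≈ 3164.1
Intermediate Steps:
X(K) = 15/2 (X(K) = 8 - 1/(2 + 0) = 8 - 1/2 = 8 - 1*½ = 8 - ½ = 15/2)
X(3*(0 + (5 + 0)))⁴ = (15/2)⁴ = 50625/16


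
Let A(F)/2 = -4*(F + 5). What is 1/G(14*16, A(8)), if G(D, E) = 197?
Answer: 1/197 ≈ 0.0050761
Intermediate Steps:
A(F) = -40 - 8*F (A(F) = 2*(-4*(F + 5)) = 2*(-4*(5 + F)) = 2*(-20 - 4*F) = -40 - 8*F)
1/G(14*16, A(8)) = 1/197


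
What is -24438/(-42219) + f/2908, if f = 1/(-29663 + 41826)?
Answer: 288124066657/497762066292 ≈ 0.57884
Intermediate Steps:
f = 1/12163 ≈ 8.2217e-5
-24438/(-42219) + f/2908 = -24438/(-42219) + (1/12163)/2908 = -24438*(-1/42219) + (1/12163)*(1/2908) = 8146/14073 + 1/35370004 = 288124066657/497762066292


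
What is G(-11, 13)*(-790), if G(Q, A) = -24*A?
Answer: 246480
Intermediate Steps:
G(-11, 13)*(-790) = -24*13*(-790) = -312*(-790) = 246480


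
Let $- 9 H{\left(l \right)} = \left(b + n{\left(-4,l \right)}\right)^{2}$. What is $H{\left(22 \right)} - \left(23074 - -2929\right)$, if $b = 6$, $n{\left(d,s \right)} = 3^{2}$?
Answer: $-26028$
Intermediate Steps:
$n{\left(d,s \right)} = 9$
$H{\left(l \right)} = -25$ ($H{\left(l \right)} = - \frac{\left(6 + 9\right)^{2}}{9} = - \frac{15^{2}}{9} = \left(- \frac{1}{9}\right) 225 = -25$)
$H{\left(22 \right)} - \left(23074 - -2929\right) = -25 - \left(23074 - -2929\right) = -25 - \left(23074 + 2929\right) = -25 - 26003 = -26028$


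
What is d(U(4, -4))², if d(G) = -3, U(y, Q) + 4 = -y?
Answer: 9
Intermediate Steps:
U(y, Q) = -4 - y
d(U(4, -4))² = (-3)² = 9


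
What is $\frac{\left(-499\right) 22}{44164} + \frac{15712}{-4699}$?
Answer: $- \frac{372745195}{103763318} \approx -3.5923$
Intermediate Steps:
$\frac{\left(-499\right) 22}{44164} + \frac{15712}{-4699} = \left(-10978\right) \frac{1}{44164} + 15712 \left(- \frac{1}{4699}\right) = - \frac{5489}{22082} - \frac{15712}{4699} = - \frac{372745195}{103763318}$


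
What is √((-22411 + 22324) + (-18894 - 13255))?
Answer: 2*I*√8059 ≈ 179.54*I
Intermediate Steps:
√((-22411 + 22324) + (-18894 - 13255)) = √(-87 - 32149) = √(-32236) = 2*I*√8059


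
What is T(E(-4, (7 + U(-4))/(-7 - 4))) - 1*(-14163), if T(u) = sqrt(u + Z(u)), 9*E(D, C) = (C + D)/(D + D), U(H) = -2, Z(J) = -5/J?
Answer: 14163 + I*sqrt(68946218)/924 ≈ 14163.0 + 8.9863*I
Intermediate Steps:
E(D, C) = (C + D)/(18*D) (E(D, C) = ((C + D)/(D + D))/9 = ((C + D)/((2*D)))/9 = ((C + D)*(1/(2*D)))/9 = ((C + D)/(2*D))/9 = (C + D)/(18*D))
T(u) = sqrt(u - 5/u)
T(E(-4, (7 + U(-4))/(-7 - 4))) - 1*(-14163) = sqrt((1/18)*((7 - 2)/(-7 - 4) - 4)/(-4) - 5*(-72/((7 - 2)/(-7 - 4) - 4))) - 1*(-14163) = sqrt((1/18)*(-1/4)*(5/(-11) - 4) - 5*(-72/(5/(-11) - 4))) + 14163 = sqrt((1/18)*(-1/4)*(5*(-1/11) - 4) - 5*(-72/(5*(-1/11) - 4))) + 14163 = sqrt((1/18)*(-1/4)*(-5/11 - 4) - 5*(-72/(-5/11 - 4))) + 14163 = sqrt((1/18)*(-1/4)*(-49/11) - 5/((1/18)*(-1/4)*(-49/11))) + 14163 = sqrt(49/792 - 5/49/792) + 14163 = sqrt(49/792 - 5*792/49) + 14163 = sqrt(49/792 - 3960/49) + 14163 = sqrt(-3133919/38808) + 14163 = I*sqrt(68946218)/924 + 14163 = 14163 + I*sqrt(68946218)/924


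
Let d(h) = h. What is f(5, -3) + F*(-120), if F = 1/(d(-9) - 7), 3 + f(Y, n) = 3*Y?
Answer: 39/2 ≈ 19.500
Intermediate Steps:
f(Y, n) = -3 + 3*Y
F = -1/16 (F = 1/(-9 - 7) = 1/(-16) = -1/16 ≈ -0.062500)
f(5, -3) + F*(-120) = (-3 + 3*5) - 1/16*(-120) = (-3 + 15) + 15/2 = 12 + 15/2 = 39/2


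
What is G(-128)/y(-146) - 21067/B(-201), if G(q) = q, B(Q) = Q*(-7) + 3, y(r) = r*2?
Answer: -1492771/102930 ≈ -14.503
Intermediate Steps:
y(r) = 2*r
B(Q) = 3 - 7*Q (B(Q) = -7*Q + 3 = 3 - 7*Q)
G(-128)/y(-146) - 21067/B(-201) = -128/(2*(-146)) - 21067/(3 - 7*(-201)) = -128/(-292) - 21067/(3 + 1407) = -128*(-1/292) - 21067/1410 = 32/73 - 21067*1/1410 = 32/73 - 21067/1410 = -1492771/102930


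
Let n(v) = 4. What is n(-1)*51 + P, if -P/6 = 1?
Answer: 198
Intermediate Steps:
P = -6 (P = -6*1 = -6)
n(-1)*51 + P = 4*51 - 6 = 204 - 6 = 198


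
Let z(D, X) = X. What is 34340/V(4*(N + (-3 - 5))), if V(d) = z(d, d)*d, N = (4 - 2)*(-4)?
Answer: 8585/1024 ≈ 8.3838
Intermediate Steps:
N = -8 (N = 2*(-4) = -8)
V(d) = d² (V(d) = d*d = d²)
34340/V(4*(N + (-3 - 5))) = 34340/((4*(-8 + (-3 - 5)))²) = 34340/((4*(-8 - 8))²) = 34340/((4*(-16))²) = 34340/((-64)²) = 34340/4096 = 34340*(1/4096) = 8585/1024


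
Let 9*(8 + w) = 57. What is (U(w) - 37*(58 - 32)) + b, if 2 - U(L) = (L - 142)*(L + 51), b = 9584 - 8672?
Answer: 63356/9 ≈ 7039.6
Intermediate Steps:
b = 912
w = -5/3 (w = -8 + (⅑)*57 = -8 + 19/3 = -5/3 ≈ -1.6667)
U(L) = 2 - (-142 + L)*(51 + L) (U(L) = 2 - (L - 142)*(L + 51) = 2 - (-142 + L)*(51 + L))
(U(w) - 37*(58 - 32)) + b = ((7244 - (-5/3)² + 91*(-5/3)) - 37*(58 - 32)) + 912 = ((7244 - 1*25/9 - 455/3) - 37*26) + 912 = ((7244 - 25/9 - 455/3) - 962) + 912 = (63806/9 - 962) + 912 = 55148/9 + 912 = 63356/9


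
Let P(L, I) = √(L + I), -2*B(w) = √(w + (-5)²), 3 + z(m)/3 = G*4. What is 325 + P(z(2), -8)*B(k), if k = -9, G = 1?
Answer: 325 - 2*I*√5 ≈ 325.0 - 4.4721*I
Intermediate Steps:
z(m) = 3 (z(m) = -9 + 3*(1*4) = -9 + 3*4 = -9 + 12 = 3)
B(w) = -√(25 + w)/2 (B(w) = -√(w + (-5)²)/2 = -√(w + 25)/2 = -√(25 + w)/2)
P(L, I) = √(I + L)
325 + P(z(2), -8)*B(k) = 325 + √(-8 + 3)*(-√(25 - 9)/2) = 325 + √(-5)*(-√16/2) = 325 + (I*√5)*(-½*4) = 325 + (I*√5)*(-2) = 325 - 2*I*√5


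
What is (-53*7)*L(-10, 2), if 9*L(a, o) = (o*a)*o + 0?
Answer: 14840/9 ≈ 1648.9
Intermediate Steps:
L(a, o) = a*o²/9 (L(a, o) = ((o*a)*o + 0)/9 = ((a*o)*o + 0)/9 = (a*o² + 0)/9 = (a*o²)/9 = a*o²/9)
(-53*7)*L(-10, 2) = (-53*7)*((⅑)*(-10)*2²) = -371*(-10)*4/9 = -371*(-40/9) = 14840/9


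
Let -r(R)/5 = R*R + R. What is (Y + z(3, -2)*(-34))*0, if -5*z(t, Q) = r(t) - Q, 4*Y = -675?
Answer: 0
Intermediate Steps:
Y = -675/4 (Y = (1/4)*(-675) = -675/4 ≈ -168.75)
r(R) = -5*R - 5*R**2 (r(R) = -5*(R*R + R) = -5*(R**2 + R) = -5*(R + R**2) = -5*R - 5*R**2)
z(t, Q) = Q/5 + t*(1 + t) (z(t, Q) = -(-5*t*(1 + t) - Q)/5 = -(-Q - 5*t*(1 + t))/5 = Q/5 + t*(1 + t))
(Y + z(3, -2)*(-34))*0 = (-675/4 + (3 + 3**2 + (1/5)*(-2))*(-34))*0 = (-675/4 + (3 + 9 - 2/5)*(-34))*0 = (-675/4 + (58/5)*(-34))*0 = (-675/4 - 1972/5)*0 = -11263/20*0 = 0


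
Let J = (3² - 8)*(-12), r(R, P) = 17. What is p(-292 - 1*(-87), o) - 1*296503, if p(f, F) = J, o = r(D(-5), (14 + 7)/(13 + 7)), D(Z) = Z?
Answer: -296515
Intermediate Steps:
o = 17
J = -12 (J = (9 - 8)*(-12) = 1*(-12) = -12)
p(f, F) = -12
p(-292 - 1*(-87), o) - 1*296503 = -12 - 1*296503 = -12 - 296503 = -296515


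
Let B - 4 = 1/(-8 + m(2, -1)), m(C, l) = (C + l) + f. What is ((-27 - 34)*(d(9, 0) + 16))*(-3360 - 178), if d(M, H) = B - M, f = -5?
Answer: 14136079/6 ≈ 2.3560e+6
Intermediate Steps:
m(C, l) = -5 + C + l (m(C, l) = (C + l) - 5 = -5 + C + l)
B = 47/12 (B = 4 + 1/(-8 + (-5 + 2 - 1)) = 4 + 1/(-8 - 4) = 4 + 1/(-12) = 4 - 1/12 = 47/12 ≈ 3.9167)
d(M, H) = 47/12 - M
((-27 - 34)*(d(9, 0) + 16))*(-3360 - 178) = ((-27 - 34)*((47/12 - 1*9) + 16))*(-3360 - 178) = -61*((47/12 - 9) + 16)*(-3538) = -61*(-61/12 + 16)*(-3538) = -61*131/12*(-3538) = -7991/12*(-3538) = 14136079/6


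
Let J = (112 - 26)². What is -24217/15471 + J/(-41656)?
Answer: -280801717/161114994 ≈ -1.7429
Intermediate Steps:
J = 7396 (J = 86² = 7396)
-24217/15471 + J/(-41656) = -24217/15471 + 7396/(-41656) = -24217*1/15471 + 7396*(-1/41656) = -24217/15471 - 1849/10414 = -280801717/161114994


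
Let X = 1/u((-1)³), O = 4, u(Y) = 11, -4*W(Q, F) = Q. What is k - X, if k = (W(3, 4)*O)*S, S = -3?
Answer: 98/11 ≈ 8.9091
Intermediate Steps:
W(Q, F) = -Q/4
k = 9 (k = (-¼*3*4)*(-3) = -¾*4*(-3) = -3*(-3) = 9)
X = 1/11 ≈ 0.090909
k - X = 9 - 1*1/11 = 9 - 1/11 = 98/11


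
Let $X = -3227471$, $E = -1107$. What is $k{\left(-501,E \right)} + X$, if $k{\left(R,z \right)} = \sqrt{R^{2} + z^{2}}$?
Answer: $-3227471 + 15 \sqrt{6562} \approx -3.2263 \cdot 10^{6}$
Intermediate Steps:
$k{\left(-501,E \right)} + X = \sqrt{\left(-501\right)^{2} + \left(-1107\right)^{2}} - 3227471 = \sqrt{251001 + 1225449} - 3227471 = \sqrt{1476450} - 3227471 = 15 \sqrt{6562} - 3227471 = -3227471 + 15 \sqrt{6562}$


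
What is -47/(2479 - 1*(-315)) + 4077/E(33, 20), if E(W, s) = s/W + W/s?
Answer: 7518081097/4160266 ≈ 1807.1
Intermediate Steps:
E(W, s) = W/s + s/W
-47/(2479 - 1*(-315)) + 4077/E(33, 20) = -47/(2479 - 1*(-315)) + 4077/(33/20 + 20/33) = -47/(2479 + 315) + 4077/(33*(1/20) + 20*(1/33)) = -47/2794 + 4077/(33/20 + 20/33) = -47*1/2794 + 4077/(1489/660) = -47/2794 + 4077*(660/1489) = -47/2794 + 2690820/1489 = 7518081097/4160266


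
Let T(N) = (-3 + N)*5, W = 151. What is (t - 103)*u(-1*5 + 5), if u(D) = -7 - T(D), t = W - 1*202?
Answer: -1232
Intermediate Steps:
T(N) = -15 + 5*N
t = -51 (t = 151 - 1*202 = 151 - 202 = -51)
u(D) = 8 - 5*D (u(D) = -7 - (-15 + 5*D) = -7 + (15 - 5*D) = 8 - 5*D)
(t - 103)*u(-1*5 + 5) = (-51 - 103)*(8 - 5*(-1*5 + 5)) = -154*(8 - 5*(-5 + 5)) = -154*(8 - 5*0) = -154*(8 + 0) = -154*8 = -1232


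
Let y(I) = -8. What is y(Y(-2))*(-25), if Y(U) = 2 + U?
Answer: 200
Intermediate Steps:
y(Y(-2))*(-25) = -8*(-25) = 200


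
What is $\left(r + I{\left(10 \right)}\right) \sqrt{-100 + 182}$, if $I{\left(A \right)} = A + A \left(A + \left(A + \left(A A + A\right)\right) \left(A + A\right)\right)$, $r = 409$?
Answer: $24519 \sqrt{82} \approx 2.2203 \cdot 10^{5}$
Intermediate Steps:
$I{\left(A \right)} = A + A \left(A + 2 A \left(A^{2} + 2 A\right)\right)$ ($I{\left(A \right)} = A + A \left(A + \left(A + \left(A^{2} + A\right)\right) 2 A\right) = A + A \left(A + \left(A + \left(A + A^{2}\right)\right) 2 A\right) = A + A \left(A + \left(A^{2} + 2 A\right) 2 A\right) = A + A \left(A + 2 A \left(A^{2} + 2 A\right)\right)$)
$\left(r + I{\left(10 \right)}\right) \sqrt{-100 + 182} = \left(409 + 10 \left(1 + 10 + 2 \cdot 10^{3} + 4 \cdot 10^{2}\right)\right) \sqrt{-100 + 182} = \left(409 + 10 \left(1 + 10 + 2 \cdot 1000 + 4 \cdot 100\right)\right) \sqrt{82} = \left(409 + 10 \left(1 + 10 + 2000 + 400\right)\right) \sqrt{82} = \left(409 + 10 \cdot 2411\right) \sqrt{82} = \left(409 + 24110\right) \sqrt{82} = 24519 \sqrt{82}$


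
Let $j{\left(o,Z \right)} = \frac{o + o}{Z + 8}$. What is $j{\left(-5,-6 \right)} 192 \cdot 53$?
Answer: $-50880$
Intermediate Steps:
$j{\left(o,Z \right)} = \frac{2 o}{8 + Z}$
$j{\left(-5,-6 \right)} 192 \cdot 53 = 2 \left(-5\right) \frac{1}{8 - 6} \cdot 192 \cdot 53 = 2 \left(-5\right) \frac{1}{2} \cdot 192 \cdot 53 = \left(-5\right) 192 \cdot 53 = \left(-960\right) 53 = -50880$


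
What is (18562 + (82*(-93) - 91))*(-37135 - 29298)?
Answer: -720465885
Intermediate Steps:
(18562 + (82*(-93) - 91))*(-37135 - 29298) = (18562 + (-7626 - 91))*(-66433) = (18562 - 7717)*(-66433) = 10845*(-66433) = -720465885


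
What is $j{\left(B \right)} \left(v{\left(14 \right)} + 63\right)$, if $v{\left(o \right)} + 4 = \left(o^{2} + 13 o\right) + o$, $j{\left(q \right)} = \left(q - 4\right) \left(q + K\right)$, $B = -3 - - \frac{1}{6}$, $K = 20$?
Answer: $- \frac{1904573}{36} \approx -52905.0$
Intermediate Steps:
$B = - \frac{17}{6}$ ($B = -3 - \left(-1\right) \frac{1}{6} = -3 - - \frac{1}{6} = -3 + \frac{1}{6} = - \frac{17}{6} \approx -2.8333$)
$j{\left(q \right)} = \left(-4 + q\right) \left(20 + q\right)$ ($j{\left(q \right)} = \left(q - 4\right) \left(q + 20\right) = \left(-4 + q\right) \left(20 + q\right)$)
$v{\left(o \right)} = -4 + o^{2} + 14 o$ ($v{\left(o \right)} = -4 + \left(\left(o^{2} + 13 o\right) + o\right) = -4 + \left(o^{2} + 14 o\right) = -4 + o^{2} + 14 o$)
$j{\left(B \right)} \left(v{\left(14 \right)} + 63\right) = \left(-80 + \left(- \frac{17}{6}\right)^{2} + 16 \left(- \frac{17}{6}\right)\right) \left(\left(-4 + 14^{2} + 14 \cdot 14\right) + 63\right) = \left(-80 + \frac{289}{36} - \frac{136}{3}\right) \left(\left(-4 + 196 + 196\right) + 63\right) = - \frac{4223 \left(388 + 63\right)}{36} = \left(- \frac{4223}{36}\right) 451 = - \frac{1904573}{36}$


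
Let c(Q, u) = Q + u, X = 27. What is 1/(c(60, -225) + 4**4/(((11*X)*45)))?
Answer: -13365/2204969 ≈ -0.0060613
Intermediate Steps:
1/(c(60, -225) + 4**4/(((11*X)*45))) = 1/((60 - 225) + 4**4/(((11*27)*45))) = 1/(-165 + 256/((297*45))) = 1/(-165 + 256/13365) = 1/(-2204969/13365) = -13365/2204969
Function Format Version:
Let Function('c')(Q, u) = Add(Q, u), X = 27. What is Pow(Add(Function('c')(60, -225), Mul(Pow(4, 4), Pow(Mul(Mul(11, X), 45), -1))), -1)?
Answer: Rational(-13365, 2204969) ≈ -0.0060613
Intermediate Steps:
Pow(Add(Function('c')(60, -225), Mul(Pow(4, 4), Pow(Mul(Mul(11, X), 45), -1))), -1) = Pow(Add(Add(60, -225), Mul(Pow(4, 4), Pow(Mul(Mul(11, 27), 45), -1))), -1) = Pow(Add(-165, Mul(256, Pow(Mul(297, 45), -1))), -1) = Pow(Add(-165, Mul(256, Pow(13365, -1))), -1) = Pow(Add(-165, Mul(256, Rational(1, 13365))), -1) = Pow(Add(-165, Rational(256, 13365)), -1) = Pow(Rational(-2204969, 13365), -1) = Rational(-13365, 2204969)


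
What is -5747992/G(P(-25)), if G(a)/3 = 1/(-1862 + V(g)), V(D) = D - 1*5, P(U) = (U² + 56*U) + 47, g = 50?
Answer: 10444101464/3 ≈ 3.4814e+9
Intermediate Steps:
P(U) = 47 + U² + 56*U
V(D) = -5 + D (V(D) = D - 5 = -5 + D)
G(a) = -3/1817 (G(a) = 3/(-1862 + (-5 + 50)) = 3/(-1862 + 45) = 3/(-1817) = 3*(-1/1817) = -3/1817)
-5747992/G(P(-25)) = -5747992/(-3/1817) = -5747992*(-1817/3) = 10444101464/3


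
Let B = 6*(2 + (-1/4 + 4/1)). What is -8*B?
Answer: -276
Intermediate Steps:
B = 69/2 (B = 6*(2 + (-1*¼ + 4*1)) = 6*(2 + (-¼ + 4)) = 6*(2 + 15/4) = 6*(23/4) = 69/2 ≈ 34.500)
-8*B = -8*69/2 = -276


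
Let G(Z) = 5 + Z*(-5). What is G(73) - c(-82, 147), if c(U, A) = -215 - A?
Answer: 2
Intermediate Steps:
G(Z) = 5 - 5*Z
G(73) - c(-82, 147) = (5 - 5*73) - (-215 - 1*147) = (5 - 365) - (-215 - 147) = -360 - 1*(-362) = -360 + 362 = 2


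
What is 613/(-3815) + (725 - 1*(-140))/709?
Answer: 2865358/2704835 ≈ 1.0593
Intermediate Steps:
613/(-3815) + (725 - 1*(-140))/709 = 613*(-1/3815) + (725 + 140)*(1/709) = -613/3815 + 865*(1/709) = -613/3815 + 865/709 = 2865358/2704835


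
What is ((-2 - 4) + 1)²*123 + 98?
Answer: 3173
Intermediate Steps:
((-2 - 4) + 1)²*123 + 98 = (-6 + 1)²*123 + 98 = (-5)²*123 + 98 = 25*123 + 98 = 3075 + 98 = 3173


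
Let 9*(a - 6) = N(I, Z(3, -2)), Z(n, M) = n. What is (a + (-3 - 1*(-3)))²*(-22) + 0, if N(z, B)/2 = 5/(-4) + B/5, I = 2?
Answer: -3055019/4050 ≈ -754.33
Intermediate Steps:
N(z, B) = -5/2 + 2*B/5 (N(z, B) = 2*(5/(-4) + B/5) = 2*(5*(-¼) + B*(⅕)) = 2*(-5/4 + B/5) = -5/2 + 2*B/5)
a = 527/90 (a = 6 + (-5/2 + (⅖)*3)/9 = 6 + (-5/2 + 6/5)/9 = 6 + (⅑)*(-13/10) = 6 - 13/90 = 527/90 ≈ 5.8556)
(a + (-3 - 1*(-3)))²*(-22) + 0 = (527/90 + (-3 - 1*(-3)))²*(-22) + 0 = (527/90 + (-3 + 3))²*(-22) + 0 = (527/90 + 0)²*(-22) + 0 = (527/90)²*(-22) + 0 = (277729/8100)*(-22) + 0 = -3055019/4050 + 0 = -3055019/4050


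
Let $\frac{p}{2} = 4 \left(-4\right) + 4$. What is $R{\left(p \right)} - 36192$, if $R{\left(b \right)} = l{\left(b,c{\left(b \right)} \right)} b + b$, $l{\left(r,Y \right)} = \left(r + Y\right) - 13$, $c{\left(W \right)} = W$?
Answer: $-34752$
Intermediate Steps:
$p = -24$ ($p = 2 \left(4 \left(-4\right) + 4\right) = 2 \left(-16 + 4\right) = 2 \left(-12\right) = -24$)
$l{\left(r,Y \right)} = -13 + Y + r$ ($l{\left(r,Y \right)} = \left(Y + r\right) - 13 = -13 + Y + r$)
$R{\left(b \right)} = b + b \left(-13 + 2 b\right)$ ($R{\left(b \right)} = \left(-13 + b + b\right) b + b = \left(-13 + 2 b\right) b + b = b \left(-13 + 2 b\right) + b = b + b \left(-13 + 2 b\right)$)
$R{\left(p \right)} - 36192 = 2 \left(-24\right) \left(-6 - 24\right) - 36192 = 2 \left(-24\right) \left(-30\right) - 36192 = 1440 - 36192 = -34752$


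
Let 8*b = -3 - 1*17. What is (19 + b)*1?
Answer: 33/2 ≈ 16.500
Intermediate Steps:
b = -5/2 (b = (-3 - 1*17)/8 = (-3 - 17)/8 = (⅛)*(-20) = -5/2 ≈ -2.5000)
(19 + b)*1 = (19 - 5/2)*1 = (33/2)*1 = 33/2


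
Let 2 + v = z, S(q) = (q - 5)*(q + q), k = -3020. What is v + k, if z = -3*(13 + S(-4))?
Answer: -3277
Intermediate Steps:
S(q) = 2*q*(-5 + q) (S(q) = (-5 + q)*(2*q) = 2*q*(-5 + q))
z = -255 (z = -3*(13 + 2*(-4)*(-5 - 4)) = -3*(13 + 2*(-4)*(-9)) = -3*(13 + 72) = -3*85 = -255)
v = -257 (v = -2 - 255 = -257)
v + k = -257 - 3020 = -3277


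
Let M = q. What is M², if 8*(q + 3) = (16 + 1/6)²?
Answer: 73017025/82944 ≈ 880.32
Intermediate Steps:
q = 8545/288 (q = -3 + (16 + 1/6)²/8 = -3 + (16 + ⅙)²/8 = -3 + (97/6)²/8 = -3 + (⅛)*(9409/36) = -3 + 9409/288 = 8545/288 ≈ 29.670)
M = 8545/288 ≈ 29.670
M² = (8545/288)² = 73017025/82944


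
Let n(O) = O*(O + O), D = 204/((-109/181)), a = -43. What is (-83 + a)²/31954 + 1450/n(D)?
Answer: 10960146022213/21782750635152 ≈ 0.50316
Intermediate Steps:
D = -36924/109 (D = 204/((-109*1/181)) = 204/(-109/181) = 204*(-181/109) = -36924/109 ≈ -338.75)
n(O) = 2*O² (n(O) = O*(2*O) = 2*O²)
(-83 + a)²/31954 + 1450/n(D) = (-83 - 43)²/31954 + 1450/((2*(-36924/109)²)) = (-126)²*(1/31954) + 1450/((2*(1363381776/11881))) = 15876*(1/31954) + 1450/(2726763552/11881) = 7938/15977 + 1450*(11881/2726763552) = 7938/15977 + 8613725/1363381776 = 10960146022213/21782750635152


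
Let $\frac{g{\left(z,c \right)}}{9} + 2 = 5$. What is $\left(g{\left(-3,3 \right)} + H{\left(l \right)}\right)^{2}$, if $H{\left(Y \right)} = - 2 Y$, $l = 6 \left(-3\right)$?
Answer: $3969$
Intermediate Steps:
$g{\left(z,c \right)} = 27$ ($g{\left(z,c \right)} = -18 + 9 \cdot 5 = -18 + 45 = 27$)
$l = -18$
$\left(g{\left(-3,3 \right)} + H{\left(l \right)}\right)^{2} = \left(27 - -36\right)^{2} = \left(27 + 36\right)^{2} = 63^{2} = 3969$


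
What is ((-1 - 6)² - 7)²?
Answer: 1764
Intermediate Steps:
((-1 - 6)² - 7)² = ((-7)² - 7)² = (49 - 7)² = 42² = 1764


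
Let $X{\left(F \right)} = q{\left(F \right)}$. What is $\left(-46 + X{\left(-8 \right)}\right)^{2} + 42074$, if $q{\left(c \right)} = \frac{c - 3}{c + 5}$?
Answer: $\frac{394795}{9} \approx 43866.0$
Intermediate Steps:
$q{\left(c \right)} = \frac{-3 + c}{5 + c}$
$X{\left(F \right)} = \frac{-3 + F}{5 + F}$
$\left(-46 + X{\left(-8 \right)}\right)^{2} + 42074 = \left(-46 + \frac{-3 - 8}{5 - 8}\right)^{2} + 42074 = \left(-46 + \frac{1}{-3} \left(-11\right)\right)^{2} + 42074 = \left(-46 - - \frac{11}{3}\right)^{2} + 42074 = \left(-46 + \frac{11}{3}\right)^{2} + 42074 = \left(- \frac{127}{3}\right)^{2} + 42074 = \frac{16129}{9} + 42074 = \frac{394795}{9}$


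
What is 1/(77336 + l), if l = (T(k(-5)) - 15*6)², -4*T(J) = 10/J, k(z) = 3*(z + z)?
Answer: 144/12300625 ≈ 1.1707e-5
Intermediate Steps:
k(z) = 6*z (k(z) = 3*(2*z) = 6*z)
T(J) = -5/(2*J)
l = 1164241/144 (l = (-5/(2*(6*(-5))) - 15*6)² = (-5/2/(-30) - 90)² = (-5/2*(-1/30) - 90)² = (1/12 - 90)² = (-1079/12)² = 1164241/144 ≈ 8085.0)
1/(77336 + l) = 1/(77336 + 1164241/144) = 1/(12300625/144) = 144/12300625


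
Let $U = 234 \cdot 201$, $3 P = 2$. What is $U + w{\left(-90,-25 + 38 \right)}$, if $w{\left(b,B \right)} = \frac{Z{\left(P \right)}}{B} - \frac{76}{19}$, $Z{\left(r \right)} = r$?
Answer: $\frac{1834172}{39} \approx 47030.0$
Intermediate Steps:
$P = \frac{2}{3}$ ($P = \frac{1}{3} \cdot 2 = \frac{2}{3} \approx 0.66667$)
$U = 47034$
$w{\left(b,B \right)} = -4 + \frac{2}{3 B}$ ($w{\left(b,B \right)} = \frac{2}{3 B} - \frac{76}{19} = \frac{2}{3 B} - 4 = -4 + \frac{2}{3 B}$)
$U + w{\left(-90,-25 + 38 \right)} = 47034 - \left(4 - \frac{2}{3 \left(-25 + 38\right)}\right) = 47034 - \left(4 - \frac{2}{3 \cdot 13}\right) = 47034 + \left(-4 + \frac{2}{3} \cdot \frac{1}{13}\right) = 47034 + \left(-4 + \frac{2}{39}\right) = 47034 - \frac{154}{39} = \frac{1834172}{39}$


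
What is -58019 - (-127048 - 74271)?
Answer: 143300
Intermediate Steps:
-58019 - (-127048 - 74271) = -58019 - 1*(-201319) = -58019 + 201319 = 143300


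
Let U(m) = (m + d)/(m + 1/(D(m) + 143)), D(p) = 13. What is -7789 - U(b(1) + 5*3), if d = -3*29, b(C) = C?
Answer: -19438057/2497 ≈ -7784.6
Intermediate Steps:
d = -87
U(m) = (-87 + m)/(1/156 + m) (U(m) = (m - 87)/(m + 1/(13 + 143)) = (-87 + m)/(m + 1/156) = (-87 + m)/(1/156 + m))
-7789 - U(b(1) + 5*3) = -7789 - 156*(-87 + (1 + 5*3))/(1 + 156*(1 + 5*3)) = -7789 - 156*(-87 + (1 + 15))/(1 + 156*(1 + 15)) = -7789 - 156*(-87 + 16)/(1 + 156*16) = -7789 - 156*(-71)/(1 + 2496) = -7789 - 156*(-71)/2497 = -7789 - 1*(-11076/2497) = -7789 + 11076/2497 = -19438057/2497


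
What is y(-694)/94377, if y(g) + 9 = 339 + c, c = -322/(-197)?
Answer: 65332/18592269 ≈ 0.0035139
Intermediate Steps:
c = 322/197 (c = -322*(-1/197) = 322/197 ≈ 1.6345)
y(g) = 65332/197 (y(g) = -9 + (339 + 322/197) = -9 + 67105/197 = 65332/197)
y(-694)/94377 = (65332/197)/94377 = (65332/197)*(1/94377) = 65332/18592269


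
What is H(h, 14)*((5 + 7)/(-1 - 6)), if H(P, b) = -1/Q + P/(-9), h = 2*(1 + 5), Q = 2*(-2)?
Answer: 13/7 ≈ 1.8571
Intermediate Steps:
Q = -4
h = 12 (h = 2*6 = 12)
H(P, b) = 1/4 - P/9 (H(P, b) = -1/(-4) + P/(-9) = -1*(-1/4) + P*(-1/9) = 1/4 - P/9)
H(h, 14)*((5 + 7)/(-1 - 6)) = (1/4 - 1/9*12)*((5 + 7)/(-1 - 6)) = (1/4 - 4/3)*(12/(-7)) = -13*(-1)/7 = -13/12*(-12/7) = 13/7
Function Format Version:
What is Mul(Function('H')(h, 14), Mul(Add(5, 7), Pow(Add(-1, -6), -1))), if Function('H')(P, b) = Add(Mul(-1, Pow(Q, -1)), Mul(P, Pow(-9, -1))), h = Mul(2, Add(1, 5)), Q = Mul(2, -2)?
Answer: Rational(13, 7) ≈ 1.8571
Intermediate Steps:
Q = -4
h = 12 (h = Mul(2, 6) = 12)
Function('H')(P, b) = Add(Rational(1, 4), Mul(Rational(-1, 9), P)) (Function('H')(P, b) = Add(Mul(-1, Pow(-4, -1)), Mul(P, Pow(-9, -1))) = Add(Mul(-1, Rational(-1, 4)), Mul(P, Rational(-1, 9))) = Add(Rational(1, 4), Mul(Rational(-1, 9), P)))
Mul(Function('H')(h, 14), Mul(Add(5, 7), Pow(Add(-1, -6), -1))) = Mul(Add(Rational(1, 4), Mul(Rational(-1, 9), 12)), Mul(Add(5, 7), Pow(Add(-1, -6), -1))) = Mul(Add(Rational(1, 4), Rational(-4, 3)), Mul(12, Pow(-7, -1))) = Mul(Rational(-13, 12), Mul(12, Rational(-1, 7))) = Mul(Rational(-13, 12), Rational(-12, 7)) = Rational(13, 7)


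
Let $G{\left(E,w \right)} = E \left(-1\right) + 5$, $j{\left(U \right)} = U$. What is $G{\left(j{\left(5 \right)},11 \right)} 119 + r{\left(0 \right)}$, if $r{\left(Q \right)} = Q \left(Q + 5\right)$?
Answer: $0$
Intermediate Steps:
$G{\left(E,w \right)} = 5 - E$ ($G{\left(E,w \right)} = - E + 5 = 5 - E$)
$r{\left(Q \right)} = Q \left(5 + Q\right)$
$G{\left(j{\left(5 \right)},11 \right)} 119 + r{\left(0 \right)} = \left(5 - 5\right) 119 + 0 \left(5 + 0\right) = \left(5 - 5\right) 119 + 0 \cdot 5 = 0 \cdot 119 + 0 = 0 + 0 = 0$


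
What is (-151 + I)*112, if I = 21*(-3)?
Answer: -23968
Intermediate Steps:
I = -63
(-151 + I)*112 = (-151 - 63)*112 = -214*112 = -23968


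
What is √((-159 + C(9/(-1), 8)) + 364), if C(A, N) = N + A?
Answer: 2*√51 ≈ 14.283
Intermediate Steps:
C(A, N) = A + N
√((-159 + C(9/(-1), 8)) + 364) = √((-159 + (9/(-1) + 8)) + 364) = √((-159 + (9*(-1) + 8)) + 364) = √((-159 + (-9 + 8)) + 364) = √((-159 - 1) + 364) = √(-160 + 364) = √204 = 2*√51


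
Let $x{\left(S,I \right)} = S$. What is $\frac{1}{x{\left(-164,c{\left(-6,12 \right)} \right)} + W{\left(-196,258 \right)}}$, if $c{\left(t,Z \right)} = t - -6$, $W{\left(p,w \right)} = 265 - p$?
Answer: $\frac{1}{297} \approx 0.003367$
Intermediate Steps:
$c{\left(t,Z \right)} = 6 + t$ ($c{\left(t,Z \right)} = t + 6 = 6 + t$)
$\frac{1}{x{\left(-164,c{\left(-6,12 \right)} \right)} + W{\left(-196,258 \right)}} = \frac{1}{-164 + \left(265 - -196\right)} = \frac{1}{-164 + \left(265 + 196\right)} = \frac{1}{-164 + 461} = \frac{1}{297}$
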